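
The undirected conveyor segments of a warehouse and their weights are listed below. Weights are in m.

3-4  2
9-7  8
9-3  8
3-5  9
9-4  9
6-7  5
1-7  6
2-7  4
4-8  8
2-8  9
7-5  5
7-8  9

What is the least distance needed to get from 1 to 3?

20 m

Running Dijkstra from 1:
1: 0
7: 6  (via 1)
2: 10  (via 7)
5: 11  (via 7)
6: 11  (via 7)
9: 14  (via 7)
8: 15  (via 7)
3: 20  (via 5)
Shortest route: 1 → 7 → 5 → 3 = 20 m.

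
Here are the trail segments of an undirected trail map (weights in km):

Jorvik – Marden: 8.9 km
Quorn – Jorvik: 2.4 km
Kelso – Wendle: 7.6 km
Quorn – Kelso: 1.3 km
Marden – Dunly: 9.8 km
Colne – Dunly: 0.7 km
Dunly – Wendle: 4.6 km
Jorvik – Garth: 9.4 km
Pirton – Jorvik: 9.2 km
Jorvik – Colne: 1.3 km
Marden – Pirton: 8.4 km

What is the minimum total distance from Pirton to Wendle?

Candidate routes:
Pirton - Jorvik - Colne - Dunly - Wendle: 9.2+1.3+0.7+4.6 = 15.8
Pirton - Jorvik - Quorn - Kelso - Wendle: 9.2+2.4+1.3+7.6 = 20.5
Cheapest is Pirton - Jorvik - Colne - Dunly - Wendle at 15.8 km.

15.8 km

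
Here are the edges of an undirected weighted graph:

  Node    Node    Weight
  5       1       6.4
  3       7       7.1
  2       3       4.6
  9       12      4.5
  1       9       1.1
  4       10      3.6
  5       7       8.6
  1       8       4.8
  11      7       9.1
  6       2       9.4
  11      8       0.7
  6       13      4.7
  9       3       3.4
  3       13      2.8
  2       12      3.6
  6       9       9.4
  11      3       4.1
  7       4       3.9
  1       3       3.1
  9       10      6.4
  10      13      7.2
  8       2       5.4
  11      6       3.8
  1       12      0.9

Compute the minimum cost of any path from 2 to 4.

15.6

Shortest distances from 2:
2: 0
12: 3.6  (via 2)
1: 4.5  (via 12)
3: 4.6  (via 2)
8: 5.4  (via 2)
9: 5.6  (via 1)
11: 6.1  (via 8)
13: 7.4  (via 3)
6: 9.4  (via 2)
5: 10.9  (via 1)
7: 11.7  (via 3)
10: 12  (via 9)
4: 15.6  (via 7)
Shortest route: 2–3–7–4 = 15.6.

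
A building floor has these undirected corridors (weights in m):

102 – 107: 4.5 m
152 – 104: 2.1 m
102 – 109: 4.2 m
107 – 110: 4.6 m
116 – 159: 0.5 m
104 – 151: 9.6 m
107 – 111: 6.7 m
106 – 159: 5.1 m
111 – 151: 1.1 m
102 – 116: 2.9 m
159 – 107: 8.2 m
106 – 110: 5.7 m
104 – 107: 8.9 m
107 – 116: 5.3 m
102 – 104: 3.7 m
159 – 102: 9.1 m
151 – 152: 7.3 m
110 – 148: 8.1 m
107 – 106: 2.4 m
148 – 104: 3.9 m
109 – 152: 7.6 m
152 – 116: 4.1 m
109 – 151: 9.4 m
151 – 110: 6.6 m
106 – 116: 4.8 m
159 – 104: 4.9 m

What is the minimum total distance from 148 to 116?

9.3 m

Enumerating some paths:
148 - 104 - 152 - 116: 3.9+2.1+4.1 = 10.1
148 - 104 - 159 - 116: 3.9+4.9+0.5 = 9.3
148 - 104 - 102 - 159 - 116: 3.9+3.7+9.1+0.5 = 17.2
148 - 104 - 102 - 116: 3.9+3.7+2.9 = 10.5
The minimum is 9.3 m via 148 - 104 - 159 - 116.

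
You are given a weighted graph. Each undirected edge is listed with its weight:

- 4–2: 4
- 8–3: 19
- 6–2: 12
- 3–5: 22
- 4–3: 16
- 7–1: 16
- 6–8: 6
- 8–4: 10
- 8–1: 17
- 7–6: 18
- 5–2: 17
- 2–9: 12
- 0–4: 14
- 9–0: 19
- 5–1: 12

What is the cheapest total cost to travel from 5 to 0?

35

Compare a few routes:
5 → 2 → 9 → 0: 17+12+19 = 48
5 → 2 → 4 → 0: 17+4+14 = 35
5 → 3 → 4 → 0: 22+16+14 = 52
5 → 1 → 8 → 4 → 0: 12+17+10+14 = 53
Cheapest is 5 → 2 → 4 → 0 at 35.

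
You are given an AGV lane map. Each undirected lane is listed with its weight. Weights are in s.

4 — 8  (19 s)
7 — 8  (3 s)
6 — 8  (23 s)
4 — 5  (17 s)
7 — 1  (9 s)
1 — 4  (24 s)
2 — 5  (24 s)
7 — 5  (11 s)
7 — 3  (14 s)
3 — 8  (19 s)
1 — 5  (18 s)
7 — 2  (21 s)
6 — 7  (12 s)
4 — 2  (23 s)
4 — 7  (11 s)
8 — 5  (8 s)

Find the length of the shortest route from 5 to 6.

23 s

Compare a few routes:
5 - 7 - 6: 11+12 = 23
5 - 7 - 8 - 6: 11+3+23 = 37
5 - 8 - 6: 8+23 = 31
The minimum is 23 s via 5 - 7 - 6.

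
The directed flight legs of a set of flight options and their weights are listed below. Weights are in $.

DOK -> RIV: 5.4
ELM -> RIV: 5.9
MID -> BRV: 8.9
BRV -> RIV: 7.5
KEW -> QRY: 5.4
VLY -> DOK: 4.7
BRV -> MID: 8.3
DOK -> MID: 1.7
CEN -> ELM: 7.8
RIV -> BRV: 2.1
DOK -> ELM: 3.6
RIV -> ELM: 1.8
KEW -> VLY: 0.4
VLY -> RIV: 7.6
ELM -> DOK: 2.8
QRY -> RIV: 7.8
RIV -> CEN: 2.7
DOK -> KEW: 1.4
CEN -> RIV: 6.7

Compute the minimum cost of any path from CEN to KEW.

Compare a few routes:
CEN → RIV → ELM → DOK → KEW: 6.7+1.8+2.8+1.4 = 12.7
CEN → ELM → DOK → KEW: 7.8+2.8+1.4 = 12
The minimum is $12 via CEN → ELM → DOK → KEW.

$12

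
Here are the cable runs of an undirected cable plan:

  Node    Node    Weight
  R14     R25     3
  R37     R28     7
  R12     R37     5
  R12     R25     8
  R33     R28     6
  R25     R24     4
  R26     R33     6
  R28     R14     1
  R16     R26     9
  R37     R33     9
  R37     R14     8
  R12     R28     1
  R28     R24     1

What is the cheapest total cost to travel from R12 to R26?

13

Enumerating some paths:
R12 - R37 - R33 - R26: 5+9+6 = 20
R12 - R28 - R33 - R26: 1+6+6 = 13
The minimum is 13 via R12 - R28 - R33 - R26.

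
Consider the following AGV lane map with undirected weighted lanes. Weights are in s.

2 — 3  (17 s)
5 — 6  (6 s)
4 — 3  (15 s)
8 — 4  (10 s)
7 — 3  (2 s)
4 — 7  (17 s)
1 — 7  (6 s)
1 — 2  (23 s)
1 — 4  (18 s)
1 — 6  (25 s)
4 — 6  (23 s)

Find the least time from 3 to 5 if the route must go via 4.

Best 3 to 4: 3–4 costing 15
Shortest 4→5: 4–6–5 = 29
Total via 4: 15 + 29 = 44 s.

44 s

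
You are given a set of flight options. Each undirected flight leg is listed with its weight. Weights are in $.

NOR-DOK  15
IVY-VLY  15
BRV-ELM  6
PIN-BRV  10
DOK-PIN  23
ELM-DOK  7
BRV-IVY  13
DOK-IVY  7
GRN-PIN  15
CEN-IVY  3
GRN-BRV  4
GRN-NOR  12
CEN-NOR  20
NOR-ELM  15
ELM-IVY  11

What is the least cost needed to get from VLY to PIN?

$38

Shortest distances from VLY:
VLY: 0
IVY: 15  (via VLY)
CEN: 18  (via IVY)
DOK: 22  (via IVY)
ELM: 26  (via IVY)
BRV: 28  (via IVY)
GRN: 32  (via BRV)
NOR: 37  (via DOK)
PIN: 38  (via BRV)
Shortest route: VLY–IVY–BRV–PIN = $38.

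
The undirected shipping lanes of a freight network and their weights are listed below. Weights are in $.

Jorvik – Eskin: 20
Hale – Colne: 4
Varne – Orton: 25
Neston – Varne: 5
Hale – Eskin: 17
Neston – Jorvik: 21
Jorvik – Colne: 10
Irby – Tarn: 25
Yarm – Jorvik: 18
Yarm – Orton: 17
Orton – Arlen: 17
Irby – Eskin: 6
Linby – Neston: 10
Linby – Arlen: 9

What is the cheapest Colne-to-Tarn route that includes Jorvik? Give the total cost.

Best Colne to Jorvik: Colne–Jorvik costing 10
Best Jorvik to Tarn: Jorvik–Eskin–Irby–Tarn costing 51
Total via Jorvik: 10 + 51 = $61.

$61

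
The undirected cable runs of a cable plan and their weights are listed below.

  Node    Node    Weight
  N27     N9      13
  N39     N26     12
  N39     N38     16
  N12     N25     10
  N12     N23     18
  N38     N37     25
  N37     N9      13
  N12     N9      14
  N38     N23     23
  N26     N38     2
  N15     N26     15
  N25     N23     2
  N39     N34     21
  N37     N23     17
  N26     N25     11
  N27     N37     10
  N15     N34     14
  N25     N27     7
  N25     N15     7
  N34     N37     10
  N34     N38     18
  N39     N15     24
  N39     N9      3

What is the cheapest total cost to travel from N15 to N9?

Enumerating some paths:
N15 → N25 → N12 → N9: 7+10+14 = 31
N15 → N25 → N26 → N39 → N9: 7+11+12+3 = 33
N15 → N26 → N39 → N9: 15+12+3 = 30
N15 → N25 → N27 → N9: 7+7+13 = 27
The minimum is 27 via N15 → N25 → N27 → N9.

27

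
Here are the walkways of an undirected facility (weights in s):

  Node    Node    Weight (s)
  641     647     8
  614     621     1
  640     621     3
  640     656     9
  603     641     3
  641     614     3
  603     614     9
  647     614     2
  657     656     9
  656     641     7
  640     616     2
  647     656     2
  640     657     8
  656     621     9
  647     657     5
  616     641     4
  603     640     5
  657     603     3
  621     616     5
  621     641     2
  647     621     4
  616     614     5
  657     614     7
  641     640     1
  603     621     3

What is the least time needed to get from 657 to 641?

Candidate routes:
657–603–621–641: 3+3+2 = 8
657–603–640–641: 3+5+1 = 9
657–603–641: 3+3 = 6
The minimum is 6 s via 657–603–641.

6 s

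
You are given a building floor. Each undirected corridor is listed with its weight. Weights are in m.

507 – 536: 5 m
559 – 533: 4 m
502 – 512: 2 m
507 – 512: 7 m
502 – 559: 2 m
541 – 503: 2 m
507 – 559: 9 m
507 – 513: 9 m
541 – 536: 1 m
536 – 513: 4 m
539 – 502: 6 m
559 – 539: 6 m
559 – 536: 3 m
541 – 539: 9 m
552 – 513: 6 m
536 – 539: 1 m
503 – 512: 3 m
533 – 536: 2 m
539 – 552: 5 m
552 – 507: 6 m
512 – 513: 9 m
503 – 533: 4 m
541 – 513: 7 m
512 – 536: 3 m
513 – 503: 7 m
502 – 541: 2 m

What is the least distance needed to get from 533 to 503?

4 m

Compare a few routes:
533 → 503: 4 = 4
533 → 559 → 536 → 541 → 503: 4+3+1+2 = 10
533 → 536 → 541 → 503: 2+1+2 = 5
533 → 536 → 512 → 503: 2+3+3 = 8
The minimum is 4 m via 533 → 503.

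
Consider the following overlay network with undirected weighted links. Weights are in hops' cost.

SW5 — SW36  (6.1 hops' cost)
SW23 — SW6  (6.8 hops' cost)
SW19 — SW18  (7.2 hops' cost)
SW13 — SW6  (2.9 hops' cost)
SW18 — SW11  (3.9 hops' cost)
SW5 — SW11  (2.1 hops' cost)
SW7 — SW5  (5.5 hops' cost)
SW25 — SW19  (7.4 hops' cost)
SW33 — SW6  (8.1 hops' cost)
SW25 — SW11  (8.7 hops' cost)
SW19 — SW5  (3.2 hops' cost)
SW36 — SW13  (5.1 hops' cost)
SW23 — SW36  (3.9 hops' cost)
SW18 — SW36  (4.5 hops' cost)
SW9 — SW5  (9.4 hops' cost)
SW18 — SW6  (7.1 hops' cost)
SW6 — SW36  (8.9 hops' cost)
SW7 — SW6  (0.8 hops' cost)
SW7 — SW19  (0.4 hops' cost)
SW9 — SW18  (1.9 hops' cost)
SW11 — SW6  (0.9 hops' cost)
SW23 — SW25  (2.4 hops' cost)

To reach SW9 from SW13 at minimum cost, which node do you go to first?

SW6

Compare a few routes:
SW13 → SW6 → SW18 → SW9: 2.9+7.1+1.9 = 11.9
SW13 → SW36 → SW18 → SW9: 5.1+4.5+1.9 = 11.5
SW13 → SW6 → SW11 → SW18 → SW9: 2.9+0.9+3.9+1.9 = 9.6
The minimum is 9.6 hops' cost via SW13 → SW6 → SW11 → SW18 → SW9.
So from SW13 the first move is to SW6.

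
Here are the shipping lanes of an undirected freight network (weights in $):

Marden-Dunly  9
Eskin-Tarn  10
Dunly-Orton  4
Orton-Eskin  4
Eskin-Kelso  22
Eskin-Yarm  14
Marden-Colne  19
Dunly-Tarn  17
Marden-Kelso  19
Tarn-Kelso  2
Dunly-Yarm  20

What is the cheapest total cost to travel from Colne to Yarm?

$48

Enumerating some paths:
Colne → Marden → Dunly → Tarn → Eskin → Yarm: 19+9+17+10+14 = 69
Colne → Marden → Dunly → Orton → Eskin → Yarm: 19+9+4+4+14 = 50
Colne → Marden → Dunly → Yarm: 19+9+20 = 48
Colne → Marden → Kelso → Tarn → Eskin → Yarm: 19+19+2+10+14 = 64
Cheapest is Colne → Marden → Dunly → Yarm at $48.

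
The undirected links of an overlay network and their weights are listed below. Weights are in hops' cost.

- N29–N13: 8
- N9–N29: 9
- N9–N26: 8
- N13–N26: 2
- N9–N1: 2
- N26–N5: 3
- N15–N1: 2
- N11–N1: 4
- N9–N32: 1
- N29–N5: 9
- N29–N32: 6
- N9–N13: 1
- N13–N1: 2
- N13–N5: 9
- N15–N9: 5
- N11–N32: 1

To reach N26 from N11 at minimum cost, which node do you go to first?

N32

Compare a few routes:
N11–N1–N13–N26: 4+2+2 = 8
N11–N32–N9–N13–N26: 1+1+1+2 = 5
The minimum is 5 hops' cost via N11–N32–N9–N13–N26.
So from N11 the first move is to N32.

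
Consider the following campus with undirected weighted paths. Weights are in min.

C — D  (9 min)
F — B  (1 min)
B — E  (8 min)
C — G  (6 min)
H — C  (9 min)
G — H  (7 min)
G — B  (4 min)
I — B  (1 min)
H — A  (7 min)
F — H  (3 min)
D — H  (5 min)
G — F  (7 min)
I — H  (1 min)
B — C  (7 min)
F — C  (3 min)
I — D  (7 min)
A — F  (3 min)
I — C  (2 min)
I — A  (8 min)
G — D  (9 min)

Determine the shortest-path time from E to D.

15 min

Compare a few routes:
E–B–I–H–D: 8+1+1+5 = 15
E–B–I–D: 8+1+7 = 16
The minimum is 15 min via E–B–I–H–D.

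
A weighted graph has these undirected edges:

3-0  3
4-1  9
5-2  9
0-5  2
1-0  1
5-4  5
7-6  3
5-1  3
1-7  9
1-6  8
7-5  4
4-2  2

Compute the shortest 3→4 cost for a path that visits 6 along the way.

24

Best 3 to 6: 3 → 0 → 1 → 6 costing 12
Best 6 to 4: 6 → 7 → 5 → 4 costing 12
Total via 6: 12 + 12 = 24.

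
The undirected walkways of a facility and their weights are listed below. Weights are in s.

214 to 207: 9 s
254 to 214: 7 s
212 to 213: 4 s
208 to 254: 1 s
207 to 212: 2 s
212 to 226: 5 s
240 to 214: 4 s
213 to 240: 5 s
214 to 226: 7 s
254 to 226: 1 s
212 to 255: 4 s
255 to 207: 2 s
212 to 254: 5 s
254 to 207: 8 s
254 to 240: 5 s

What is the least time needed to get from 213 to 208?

Shortest distances from 213:
213: 0
212: 4  (via 213)
240: 5  (via 213)
207: 6  (via 212)
255: 8  (via 212)
226: 9  (via 212)
214: 9  (via 240)
254: 9  (via 212)
208: 10  (via 254)
Shortest route: 213 → 212 → 254 → 208 = 10 s.

10 s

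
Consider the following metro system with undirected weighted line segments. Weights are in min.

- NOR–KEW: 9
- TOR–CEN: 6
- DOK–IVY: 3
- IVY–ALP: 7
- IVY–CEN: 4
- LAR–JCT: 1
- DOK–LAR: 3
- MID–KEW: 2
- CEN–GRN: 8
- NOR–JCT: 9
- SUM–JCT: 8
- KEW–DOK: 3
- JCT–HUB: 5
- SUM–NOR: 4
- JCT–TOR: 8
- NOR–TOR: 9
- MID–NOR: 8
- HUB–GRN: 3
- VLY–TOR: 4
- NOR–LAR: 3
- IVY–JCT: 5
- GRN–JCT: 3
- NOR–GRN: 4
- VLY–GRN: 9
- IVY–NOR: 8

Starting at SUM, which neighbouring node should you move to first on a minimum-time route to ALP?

Enumerating some paths:
SUM → JCT → IVY → ALP: 8+5+7 = 20
SUM → NOR → LAR → DOK → IVY → ALP: 4+3+3+3+7 = 20
SUM → NOR → IVY → ALP: 4+8+7 = 19
SUM → NOR → LAR → JCT → IVY → ALP: 4+3+1+5+7 = 20
The minimum is 19 min via SUM → NOR → IVY → ALP.
So from SUM the first move is to NOR.

NOR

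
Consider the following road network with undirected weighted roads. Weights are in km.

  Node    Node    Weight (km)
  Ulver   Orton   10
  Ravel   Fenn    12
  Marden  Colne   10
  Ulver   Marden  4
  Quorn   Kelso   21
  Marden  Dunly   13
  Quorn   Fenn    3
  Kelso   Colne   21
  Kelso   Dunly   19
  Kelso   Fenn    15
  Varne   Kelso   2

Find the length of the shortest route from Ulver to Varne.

Candidate routes:
Ulver–Marden–Colne–Kelso–Varne: 4+10+21+2 = 37
Ulver–Marden–Dunly–Kelso–Varne: 4+13+19+2 = 38
The minimum is 37 km via Ulver–Marden–Colne–Kelso–Varne.

37 km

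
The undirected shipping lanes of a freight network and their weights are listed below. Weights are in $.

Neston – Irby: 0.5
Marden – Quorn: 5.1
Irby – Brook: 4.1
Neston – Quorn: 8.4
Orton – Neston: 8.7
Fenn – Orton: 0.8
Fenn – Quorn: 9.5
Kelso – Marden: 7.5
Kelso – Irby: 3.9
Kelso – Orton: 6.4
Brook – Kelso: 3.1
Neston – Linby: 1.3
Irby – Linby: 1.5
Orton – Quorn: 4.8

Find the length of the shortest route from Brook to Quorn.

Enumerating some paths:
Brook - Irby - Neston - Quorn: 4.1+0.5+8.4 = 13
Brook - Kelso - Orton - Quorn: 3.1+6.4+4.8 = 14.3
Cheapest is Brook - Irby - Neston - Quorn at $13.

$13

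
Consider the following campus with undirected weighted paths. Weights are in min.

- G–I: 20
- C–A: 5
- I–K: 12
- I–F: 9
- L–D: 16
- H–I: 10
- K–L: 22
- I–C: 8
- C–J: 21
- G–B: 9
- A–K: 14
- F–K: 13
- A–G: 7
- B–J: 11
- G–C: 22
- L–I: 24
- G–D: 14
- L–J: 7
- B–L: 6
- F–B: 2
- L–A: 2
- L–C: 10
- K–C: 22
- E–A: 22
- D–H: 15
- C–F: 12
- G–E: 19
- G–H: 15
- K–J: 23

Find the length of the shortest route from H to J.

31 min

Enumerating some paths:
H → G → A → L → J: 15+7+2+7 = 31
H → I → F → B → L → J: 10+9+2+6+7 = 34
H → I → C → A → L → J: 10+8+5+2+7 = 32
H → I → F → B → J: 10+9+2+11 = 32
Cheapest is H → G → A → L → J at 31 min.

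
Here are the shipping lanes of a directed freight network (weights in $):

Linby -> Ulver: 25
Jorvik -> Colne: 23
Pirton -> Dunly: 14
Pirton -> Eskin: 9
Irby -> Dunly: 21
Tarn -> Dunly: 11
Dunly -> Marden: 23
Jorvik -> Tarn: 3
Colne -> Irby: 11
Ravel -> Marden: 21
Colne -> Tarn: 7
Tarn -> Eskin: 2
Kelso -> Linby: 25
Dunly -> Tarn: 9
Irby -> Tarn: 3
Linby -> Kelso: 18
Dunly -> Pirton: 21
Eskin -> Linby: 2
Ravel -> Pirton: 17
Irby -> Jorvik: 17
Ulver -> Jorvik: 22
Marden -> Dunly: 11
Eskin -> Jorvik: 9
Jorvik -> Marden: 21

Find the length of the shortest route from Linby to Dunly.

$61

Candidate routes:
Linby - Ulver - Jorvik - Marden - Dunly: 25+22+21+11 = 79
Linby - Ulver - Jorvik - Tarn - Dunly: 25+22+3+11 = 61
Cheapest is Linby - Ulver - Jorvik - Tarn - Dunly at $61.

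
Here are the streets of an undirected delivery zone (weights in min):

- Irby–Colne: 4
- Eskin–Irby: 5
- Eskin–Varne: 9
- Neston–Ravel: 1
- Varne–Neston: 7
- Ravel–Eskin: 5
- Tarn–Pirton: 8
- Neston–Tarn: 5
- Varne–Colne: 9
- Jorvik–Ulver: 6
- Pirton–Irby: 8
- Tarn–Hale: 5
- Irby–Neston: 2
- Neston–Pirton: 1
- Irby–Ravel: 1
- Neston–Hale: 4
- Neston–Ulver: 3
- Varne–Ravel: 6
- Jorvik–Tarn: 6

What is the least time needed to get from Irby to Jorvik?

Shortest distances from Irby:
Irby: 0
Ravel: 1  (via Irby)
Neston: 2  (via Irby)
Pirton: 3  (via Neston)
Colne: 4  (via Irby)
Eskin: 5  (via Irby)
Ulver: 5  (via Neston)
Hale: 6  (via Neston)
Varne: 7  (via Ravel)
Tarn: 7  (via Neston)
Jorvik: 11  (via Ulver)
Shortest route: Irby–Neston–Ulver–Jorvik = 11 min.

11 min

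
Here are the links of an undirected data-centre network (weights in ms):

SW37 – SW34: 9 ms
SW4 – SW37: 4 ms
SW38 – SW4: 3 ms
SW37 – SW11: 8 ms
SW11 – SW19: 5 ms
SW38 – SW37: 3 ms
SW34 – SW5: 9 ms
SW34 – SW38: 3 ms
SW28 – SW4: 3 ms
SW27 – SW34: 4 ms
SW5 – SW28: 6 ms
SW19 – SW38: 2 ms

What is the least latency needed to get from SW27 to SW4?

Compare a few routes:
SW27 → SW34 → SW38 → SW37 → SW4: 4+3+3+4 = 14
SW27 → SW34 → SW38 → SW4: 4+3+3 = 10
The minimum is 10 ms via SW27 → SW34 → SW38 → SW4.

10 ms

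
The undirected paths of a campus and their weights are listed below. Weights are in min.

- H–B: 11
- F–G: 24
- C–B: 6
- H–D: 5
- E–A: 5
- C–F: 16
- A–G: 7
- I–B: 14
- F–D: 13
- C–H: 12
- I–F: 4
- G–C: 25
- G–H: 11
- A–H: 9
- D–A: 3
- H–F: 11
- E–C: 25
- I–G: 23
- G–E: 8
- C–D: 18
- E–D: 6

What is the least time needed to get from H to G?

Shortest distances from H:
H: 0
D: 5  (via H)
A: 8  (via D)
B: 11  (via H)
E: 11  (via D)
F: 11  (via H)
G: 11  (via H)
Shortest route: H–G = 11 min.

11 min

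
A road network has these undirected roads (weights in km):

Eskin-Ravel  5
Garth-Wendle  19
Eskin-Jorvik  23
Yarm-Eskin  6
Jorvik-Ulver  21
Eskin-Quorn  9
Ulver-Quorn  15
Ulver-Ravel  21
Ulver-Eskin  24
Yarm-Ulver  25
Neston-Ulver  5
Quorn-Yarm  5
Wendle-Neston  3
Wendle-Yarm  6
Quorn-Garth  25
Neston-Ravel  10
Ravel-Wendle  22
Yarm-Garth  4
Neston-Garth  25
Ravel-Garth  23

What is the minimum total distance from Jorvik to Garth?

Enumerating some paths:
Jorvik → Ulver → Neston → Wendle → Yarm → Garth: 21+5+3+6+4 = 39
Jorvik → Eskin → Yarm → Garth: 23+6+4 = 33
The minimum is 33 km via Jorvik → Eskin → Yarm → Garth.

33 km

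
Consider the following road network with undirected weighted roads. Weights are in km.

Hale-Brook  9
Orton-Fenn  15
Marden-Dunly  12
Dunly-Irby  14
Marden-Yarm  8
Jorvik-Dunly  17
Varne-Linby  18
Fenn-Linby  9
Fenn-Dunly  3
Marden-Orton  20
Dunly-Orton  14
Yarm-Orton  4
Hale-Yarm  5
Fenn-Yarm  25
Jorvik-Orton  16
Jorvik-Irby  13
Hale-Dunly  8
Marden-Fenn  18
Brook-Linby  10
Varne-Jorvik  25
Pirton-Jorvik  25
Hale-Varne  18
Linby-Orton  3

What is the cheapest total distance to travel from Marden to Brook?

22 km

Candidate routes:
Marden - Yarm - Hale - Brook: 8+5+9 = 22
Marden - Dunly - Hale - Brook: 12+8+9 = 29
Marden - Yarm - Orton - Linby - Brook: 8+4+3+10 = 25
Cheapest is Marden - Yarm - Hale - Brook at 22 km.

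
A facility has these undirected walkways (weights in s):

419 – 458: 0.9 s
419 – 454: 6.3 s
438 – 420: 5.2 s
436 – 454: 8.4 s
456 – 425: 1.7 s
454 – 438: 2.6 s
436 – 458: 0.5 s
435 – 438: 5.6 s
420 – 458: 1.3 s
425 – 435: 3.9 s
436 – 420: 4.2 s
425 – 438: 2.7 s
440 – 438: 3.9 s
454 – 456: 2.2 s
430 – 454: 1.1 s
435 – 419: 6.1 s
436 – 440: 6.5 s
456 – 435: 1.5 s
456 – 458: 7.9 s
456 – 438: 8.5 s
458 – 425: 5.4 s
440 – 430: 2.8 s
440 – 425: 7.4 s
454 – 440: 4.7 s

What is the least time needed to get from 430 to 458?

Running Dijkstra from 430:
430: 0
454: 1.1  (via 430)
440: 2.8  (via 430)
456: 3.3  (via 454)
438: 3.7  (via 454)
435: 4.8  (via 456)
425: 5  (via 456)
419: 7.4  (via 454)
458: 8.3  (via 419)
Shortest route: 430 → 454 → 419 → 458 = 8.3 s.

8.3 s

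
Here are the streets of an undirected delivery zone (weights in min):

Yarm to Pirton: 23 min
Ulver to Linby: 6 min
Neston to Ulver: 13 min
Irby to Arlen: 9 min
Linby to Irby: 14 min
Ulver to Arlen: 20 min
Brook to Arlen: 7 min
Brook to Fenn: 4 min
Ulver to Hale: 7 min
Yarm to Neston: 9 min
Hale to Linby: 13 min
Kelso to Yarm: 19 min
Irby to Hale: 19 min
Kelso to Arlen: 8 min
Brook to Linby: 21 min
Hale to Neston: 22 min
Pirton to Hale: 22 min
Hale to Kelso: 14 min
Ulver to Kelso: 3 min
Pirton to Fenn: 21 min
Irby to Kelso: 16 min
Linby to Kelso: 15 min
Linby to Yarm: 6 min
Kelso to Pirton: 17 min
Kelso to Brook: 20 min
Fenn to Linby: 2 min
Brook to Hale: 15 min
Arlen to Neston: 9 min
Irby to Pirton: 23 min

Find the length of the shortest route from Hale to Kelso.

Running Dijkstra from Hale:
Hale: 0
Ulver: 7  (via Hale)
Kelso: 10  (via Ulver)
Shortest route: Hale → Ulver → Kelso = 10 min.

10 min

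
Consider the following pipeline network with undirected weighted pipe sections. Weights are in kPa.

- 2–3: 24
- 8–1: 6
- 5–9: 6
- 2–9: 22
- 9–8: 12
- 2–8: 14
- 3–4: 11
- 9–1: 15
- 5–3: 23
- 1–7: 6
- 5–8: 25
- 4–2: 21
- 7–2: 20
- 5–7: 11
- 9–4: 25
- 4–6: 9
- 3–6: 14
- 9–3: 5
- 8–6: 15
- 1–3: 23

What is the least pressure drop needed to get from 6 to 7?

Running Dijkstra from 6:
6: 0
4: 9  (via 6)
3: 14  (via 6)
8: 15  (via 6)
9: 19  (via 3)
1: 21  (via 8)
5: 25  (via 9)
7: 27  (via 1)
Shortest route: 6 → 8 → 1 → 7 = 27 kPa.

27 kPa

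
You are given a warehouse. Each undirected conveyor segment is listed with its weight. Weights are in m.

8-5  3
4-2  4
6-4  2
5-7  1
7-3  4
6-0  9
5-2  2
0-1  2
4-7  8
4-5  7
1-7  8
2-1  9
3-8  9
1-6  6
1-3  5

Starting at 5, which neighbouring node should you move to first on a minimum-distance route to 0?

7

Candidate routes:
5–7–3–1–0: 1+4+5+2 = 12
5–7–1–0: 1+8+2 = 11
The minimum is 11 m via 5–7–1–0.
So from 5 the first move is to 7.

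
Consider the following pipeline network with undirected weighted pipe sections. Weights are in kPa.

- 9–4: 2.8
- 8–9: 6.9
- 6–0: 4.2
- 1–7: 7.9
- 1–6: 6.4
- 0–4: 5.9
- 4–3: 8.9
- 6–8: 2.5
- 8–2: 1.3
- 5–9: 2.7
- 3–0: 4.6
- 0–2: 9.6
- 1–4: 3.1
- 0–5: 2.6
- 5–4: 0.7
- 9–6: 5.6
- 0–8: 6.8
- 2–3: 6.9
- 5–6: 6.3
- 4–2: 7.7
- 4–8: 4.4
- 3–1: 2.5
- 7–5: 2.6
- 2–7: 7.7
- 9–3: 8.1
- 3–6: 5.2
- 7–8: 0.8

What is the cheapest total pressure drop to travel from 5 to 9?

Compare a few routes:
5–4–9: 0.7+2.8 = 3.5
5–9: 2.7 = 2.7
Cheapest is 5–9 at 2.7 kPa.

2.7 kPa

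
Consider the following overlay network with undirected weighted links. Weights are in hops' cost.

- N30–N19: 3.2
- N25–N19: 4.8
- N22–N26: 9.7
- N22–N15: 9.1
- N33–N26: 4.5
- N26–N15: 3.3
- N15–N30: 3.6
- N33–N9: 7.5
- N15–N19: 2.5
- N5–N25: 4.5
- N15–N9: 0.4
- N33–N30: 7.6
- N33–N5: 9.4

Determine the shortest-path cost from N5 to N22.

20.9 hops' cost

Enumerating some paths:
N5 - N25 - N19 - N15 - N22: 4.5+4.8+2.5+9.1 = 20.9
N5 - N25 - N19 - N30 - N15 - N22: 4.5+4.8+3.2+3.6+9.1 = 25.2
N5 - N25 - N19 - N15 - N26 - N22: 4.5+4.8+2.5+3.3+9.7 = 24.8
N5 - N33 - N26 - N22: 9.4+4.5+9.7 = 23.6
The minimum is 20.9 hops' cost via N5 - N25 - N19 - N15 - N22.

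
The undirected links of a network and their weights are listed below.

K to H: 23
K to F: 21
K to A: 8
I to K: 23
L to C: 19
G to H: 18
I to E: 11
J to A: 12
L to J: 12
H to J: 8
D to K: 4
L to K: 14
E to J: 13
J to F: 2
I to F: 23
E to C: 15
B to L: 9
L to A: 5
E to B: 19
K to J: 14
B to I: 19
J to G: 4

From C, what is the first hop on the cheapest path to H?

E

Enumerating some paths:
C - L - J - H: 19+12+8 = 39
C - L - A - J - H: 19+5+12+8 = 44
C - E - J - H: 15+13+8 = 36
Cheapest is C - E - J - H at 36.
So from C the first move is to E.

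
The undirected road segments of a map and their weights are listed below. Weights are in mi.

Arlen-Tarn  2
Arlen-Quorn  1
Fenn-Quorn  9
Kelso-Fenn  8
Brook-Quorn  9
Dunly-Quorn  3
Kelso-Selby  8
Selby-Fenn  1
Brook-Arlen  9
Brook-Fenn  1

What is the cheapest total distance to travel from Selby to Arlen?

11 mi

Enumerating some paths:
Selby → Fenn → Brook → Quorn → Arlen: 1+1+9+1 = 12
Selby → Fenn → Brook → Arlen: 1+1+9 = 11
Cheapest is Selby → Fenn → Brook → Arlen at 11 mi.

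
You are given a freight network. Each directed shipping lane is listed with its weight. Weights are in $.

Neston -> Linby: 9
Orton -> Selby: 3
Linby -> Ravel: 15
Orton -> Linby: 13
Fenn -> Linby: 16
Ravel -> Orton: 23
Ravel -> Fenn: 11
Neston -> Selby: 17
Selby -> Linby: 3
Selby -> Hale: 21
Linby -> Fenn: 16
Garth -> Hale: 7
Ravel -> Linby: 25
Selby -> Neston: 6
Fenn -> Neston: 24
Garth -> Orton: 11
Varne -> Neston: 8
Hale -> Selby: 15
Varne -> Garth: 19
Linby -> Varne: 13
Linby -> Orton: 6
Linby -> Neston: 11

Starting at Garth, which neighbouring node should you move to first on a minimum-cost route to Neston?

Orton

Compare a few routes:
Garth–Hale–Selby–Neston: 7+15+6 = 28
Garth–Orton–Selby–Linby–Neston: 11+3+3+11 = 28
Garth–Orton–Selby–Neston: 11+3+6 = 20
Cheapest is Garth–Orton–Selby–Neston at $20.
So from Garth the first move is to Orton.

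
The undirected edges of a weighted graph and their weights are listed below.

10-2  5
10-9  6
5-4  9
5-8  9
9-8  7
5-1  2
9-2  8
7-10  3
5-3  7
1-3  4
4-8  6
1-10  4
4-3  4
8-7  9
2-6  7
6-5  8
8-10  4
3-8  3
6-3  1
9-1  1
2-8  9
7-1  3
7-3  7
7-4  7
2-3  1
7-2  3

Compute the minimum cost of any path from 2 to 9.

6

Settle nodes by increasing distance from 2:
2: 0
3: 1  (via 2)
6: 2  (via 3)
7: 3  (via 2)
8: 4  (via 3)
1: 5  (via 3)
4: 5  (via 3)
10: 5  (via 2)
9: 6  (via 1)
Shortest route: 2 → 3 → 1 → 9 = 6.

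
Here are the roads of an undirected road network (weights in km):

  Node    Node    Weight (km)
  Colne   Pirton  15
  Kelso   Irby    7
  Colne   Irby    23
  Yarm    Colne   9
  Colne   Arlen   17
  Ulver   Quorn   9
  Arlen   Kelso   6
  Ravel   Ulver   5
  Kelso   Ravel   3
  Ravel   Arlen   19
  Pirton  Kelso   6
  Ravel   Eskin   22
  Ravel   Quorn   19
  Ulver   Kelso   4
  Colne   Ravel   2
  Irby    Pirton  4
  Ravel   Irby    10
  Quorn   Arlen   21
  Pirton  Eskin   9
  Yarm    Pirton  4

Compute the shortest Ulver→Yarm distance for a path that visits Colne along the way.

16 km

Shortest Ulver→Colne: Ulver–Ravel–Colne = 7
Best Colne to Yarm: Colne–Yarm costing 9
Total via Colne: 7 + 9 = 16 km.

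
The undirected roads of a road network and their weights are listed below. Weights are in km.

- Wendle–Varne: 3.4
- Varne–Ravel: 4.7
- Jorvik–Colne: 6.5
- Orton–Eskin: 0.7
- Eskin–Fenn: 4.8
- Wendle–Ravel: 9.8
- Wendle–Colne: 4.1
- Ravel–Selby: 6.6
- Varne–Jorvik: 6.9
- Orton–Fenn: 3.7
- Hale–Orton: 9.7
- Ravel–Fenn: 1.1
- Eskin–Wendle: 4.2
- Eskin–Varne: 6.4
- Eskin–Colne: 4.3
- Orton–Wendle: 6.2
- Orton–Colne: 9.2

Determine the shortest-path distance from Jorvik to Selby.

18.2 km

Candidate routes:
Jorvik → Colne → Eskin → Orton → Fenn → Ravel → Selby: 6.5+4.3+0.7+3.7+1.1+6.6 = 22.9
Jorvik → Varne → Ravel → Selby: 6.9+4.7+6.6 = 18.2
Jorvik → Colne → Eskin → Fenn → Ravel → Selby: 6.5+4.3+4.8+1.1+6.6 = 23.3
Cheapest is Jorvik → Varne → Ravel → Selby at 18.2 km.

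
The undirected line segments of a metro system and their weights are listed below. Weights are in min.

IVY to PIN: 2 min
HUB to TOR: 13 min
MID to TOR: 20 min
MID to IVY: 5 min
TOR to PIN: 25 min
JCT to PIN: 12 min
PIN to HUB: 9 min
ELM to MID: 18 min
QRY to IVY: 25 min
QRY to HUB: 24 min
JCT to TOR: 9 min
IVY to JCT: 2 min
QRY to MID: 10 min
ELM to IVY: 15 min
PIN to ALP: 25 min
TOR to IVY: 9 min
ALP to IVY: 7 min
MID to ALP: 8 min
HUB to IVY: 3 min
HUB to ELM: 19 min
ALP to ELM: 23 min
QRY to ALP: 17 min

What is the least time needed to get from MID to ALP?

8 min

Running Dijkstra from MID:
MID: 0
IVY: 5  (via MID)
PIN: 7  (via IVY)
JCT: 7  (via IVY)
ALP: 8  (via MID)
Shortest route: MID → ALP = 8 min.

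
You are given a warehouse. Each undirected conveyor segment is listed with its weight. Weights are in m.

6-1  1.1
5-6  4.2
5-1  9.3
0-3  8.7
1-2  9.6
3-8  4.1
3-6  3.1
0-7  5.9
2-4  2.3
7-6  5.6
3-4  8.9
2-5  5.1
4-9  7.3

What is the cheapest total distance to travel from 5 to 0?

Enumerating some paths:
5 → 1 → 6 → 7 → 0: 9.3+1.1+5.6+5.9 = 21.9
5 → 6 → 7 → 0: 4.2+5.6+5.9 = 15.7
5 → 6 → 3 → 0: 4.2+3.1+8.7 = 16
The minimum is 15.7 m via 5 → 6 → 7 → 0.

15.7 m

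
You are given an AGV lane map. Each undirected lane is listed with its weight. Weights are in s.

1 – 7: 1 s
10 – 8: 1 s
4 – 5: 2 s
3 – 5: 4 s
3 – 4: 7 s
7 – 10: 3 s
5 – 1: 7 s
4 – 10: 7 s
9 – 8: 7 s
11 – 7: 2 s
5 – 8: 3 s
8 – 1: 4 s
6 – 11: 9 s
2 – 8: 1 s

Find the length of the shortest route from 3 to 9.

Running Dijkstra from 3:
3: 0
5: 4  (via 3)
4: 6  (via 5)
8: 7  (via 5)
2: 8  (via 8)
10: 8  (via 8)
1: 11  (via 5)
7: 11  (via 10)
11: 13  (via 7)
9: 14  (via 8)
Shortest route: 3–5–8–9 = 14 s.

14 s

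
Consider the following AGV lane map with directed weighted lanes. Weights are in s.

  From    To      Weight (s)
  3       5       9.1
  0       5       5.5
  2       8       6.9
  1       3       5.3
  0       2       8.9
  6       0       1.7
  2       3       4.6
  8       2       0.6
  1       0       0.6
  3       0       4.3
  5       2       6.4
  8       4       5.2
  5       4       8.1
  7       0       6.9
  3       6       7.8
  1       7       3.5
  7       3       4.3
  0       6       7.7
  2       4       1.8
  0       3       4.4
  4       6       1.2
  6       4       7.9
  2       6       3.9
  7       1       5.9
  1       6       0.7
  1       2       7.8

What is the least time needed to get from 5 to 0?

11 s

Running Dijkstra from 5:
5: 0
2: 6.4  (via 5)
4: 8.1  (via 5)
6: 9.3  (via 4)
0: 11  (via 6)
Shortest route: 5 → 4 → 6 → 0 = 11 s.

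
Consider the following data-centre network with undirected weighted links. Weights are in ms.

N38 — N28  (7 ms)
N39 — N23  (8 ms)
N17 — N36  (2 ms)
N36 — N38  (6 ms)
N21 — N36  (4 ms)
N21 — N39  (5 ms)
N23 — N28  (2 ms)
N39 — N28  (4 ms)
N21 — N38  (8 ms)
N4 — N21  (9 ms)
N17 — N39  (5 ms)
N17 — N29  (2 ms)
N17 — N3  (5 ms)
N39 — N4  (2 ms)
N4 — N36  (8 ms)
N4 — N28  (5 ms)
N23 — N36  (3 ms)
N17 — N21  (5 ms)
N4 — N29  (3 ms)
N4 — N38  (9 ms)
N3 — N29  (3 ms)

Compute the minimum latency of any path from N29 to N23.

7 ms

Compare a few routes:
N29–N4–N28–N23: 3+5+2 = 10
N29–N4–N39–N28–N23: 3+2+4+2 = 11
N29–N17–N36–N23: 2+2+3 = 7
Cheapest is N29–N17–N36–N23 at 7 ms.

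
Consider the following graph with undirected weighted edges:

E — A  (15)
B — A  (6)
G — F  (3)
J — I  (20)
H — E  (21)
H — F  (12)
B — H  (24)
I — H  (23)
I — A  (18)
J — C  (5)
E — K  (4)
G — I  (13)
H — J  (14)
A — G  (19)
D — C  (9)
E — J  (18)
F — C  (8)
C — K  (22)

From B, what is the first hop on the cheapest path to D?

Compare a few routes:
B - H - J - C - D: 24+14+5+9 = 52
B - A - G - F - C - D: 6+19+3+8+9 = 45
Cheapest is B - A - G - F - C - D at 45.
So from B the first move is to A.

A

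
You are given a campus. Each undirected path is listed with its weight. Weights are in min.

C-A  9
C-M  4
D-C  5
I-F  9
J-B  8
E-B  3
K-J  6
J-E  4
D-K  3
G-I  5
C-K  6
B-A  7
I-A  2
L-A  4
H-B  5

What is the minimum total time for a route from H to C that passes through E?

24 min

Shortest H→E: H–B–E = 8
Shortest E→C: E–J–K–C = 16
Total via E: 8 + 16 = 24 min.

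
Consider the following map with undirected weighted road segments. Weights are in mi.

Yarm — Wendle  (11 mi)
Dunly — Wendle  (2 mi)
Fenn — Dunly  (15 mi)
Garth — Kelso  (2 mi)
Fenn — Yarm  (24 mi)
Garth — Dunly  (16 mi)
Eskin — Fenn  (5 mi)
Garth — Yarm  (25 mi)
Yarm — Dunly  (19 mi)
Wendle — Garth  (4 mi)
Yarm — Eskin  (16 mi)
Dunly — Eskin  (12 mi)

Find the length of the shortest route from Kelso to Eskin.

Shortest distances from Kelso:
Kelso: 0
Garth: 2  (via Kelso)
Wendle: 6  (via Garth)
Dunly: 8  (via Wendle)
Yarm: 17  (via Wendle)
Eskin: 20  (via Dunly)
Shortest route: Kelso → Garth → Wendle → Dunly → Eskin = 20 mi.

20 mi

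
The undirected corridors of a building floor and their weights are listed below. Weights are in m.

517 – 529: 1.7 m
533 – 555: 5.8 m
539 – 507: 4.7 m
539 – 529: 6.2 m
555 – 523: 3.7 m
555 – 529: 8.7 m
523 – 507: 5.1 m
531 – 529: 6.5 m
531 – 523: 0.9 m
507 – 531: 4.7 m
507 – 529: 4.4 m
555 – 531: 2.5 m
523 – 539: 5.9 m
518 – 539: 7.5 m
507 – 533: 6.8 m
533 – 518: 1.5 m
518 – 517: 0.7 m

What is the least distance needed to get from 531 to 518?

8.9 m

Compare a few routes:
531 → 529 → 517 → 518: 6.5+1.7+0.7 = 8.9
531 → 555 → 533 → 518: 2.5+5.8+1.5 = 9.8
531 → 507 → 529 → 517 → 518: 4.7+4.4+1.7+0.7 = 11.5
The minimum is 8.9 m via 531 → 529 → 517 → 518.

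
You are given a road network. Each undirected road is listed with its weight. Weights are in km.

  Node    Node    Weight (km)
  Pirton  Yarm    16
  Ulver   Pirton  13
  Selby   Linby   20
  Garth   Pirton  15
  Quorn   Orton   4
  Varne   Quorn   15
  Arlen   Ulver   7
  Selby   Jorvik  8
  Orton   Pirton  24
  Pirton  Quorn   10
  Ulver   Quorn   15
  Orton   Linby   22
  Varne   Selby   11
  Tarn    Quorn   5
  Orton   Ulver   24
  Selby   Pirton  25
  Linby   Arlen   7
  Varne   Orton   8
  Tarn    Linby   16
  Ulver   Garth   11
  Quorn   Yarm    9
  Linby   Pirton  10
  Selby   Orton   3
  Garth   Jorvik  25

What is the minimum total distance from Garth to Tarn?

Running Dijkstra from Garth:
Garth: 0
Ulver: 11  (via Garth)
Pirton: 15  (via Garth)
Arlen: 18  (via Ulver)
Quorn: 25  (via Pirton)
Linby: 25  (via Pirton)
Jorvik: 25  (via Garth)
Orton: 29  (via Quorn)
Tarn: 30  (via Quorn)
Shortest route: Garth–Pirton–Quorn–Tarn = 30 km.

30 km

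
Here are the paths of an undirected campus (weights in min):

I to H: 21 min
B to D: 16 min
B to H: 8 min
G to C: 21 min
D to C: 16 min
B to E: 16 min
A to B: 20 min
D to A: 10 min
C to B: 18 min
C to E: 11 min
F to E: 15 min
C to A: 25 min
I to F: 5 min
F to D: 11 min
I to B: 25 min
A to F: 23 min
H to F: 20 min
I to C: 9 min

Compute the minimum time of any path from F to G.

Settle nodes by increasing distance from F:
F: 0
I: 5  (via F)
D: 11  (via F)
C: 14  (via I)
E: 15  (via F)
H: 20  (via F)
A: 21  (via D)
B: 27  (via D)
G: 35  (via C)
Shortest route: F–I–C–G = 35 min.

35 min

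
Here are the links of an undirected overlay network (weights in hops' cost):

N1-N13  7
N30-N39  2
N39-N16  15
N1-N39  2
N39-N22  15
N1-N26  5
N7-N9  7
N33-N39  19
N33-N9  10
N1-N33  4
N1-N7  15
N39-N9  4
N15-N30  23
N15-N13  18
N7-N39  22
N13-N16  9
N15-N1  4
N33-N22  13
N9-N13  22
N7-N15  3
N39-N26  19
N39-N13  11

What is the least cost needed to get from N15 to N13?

Enumerating some paths:
N15–N13: 18 = 18
N15–N1–N13: 4+7 = 11
N15–N7–N9–N39–N1–N13: 3+7+4+2+7 = 23
N15–N1–N39–N13: 4+2+11 = 17
Cheapest is N15–N1–N13 at 11 hops' cost.

11 hops' cost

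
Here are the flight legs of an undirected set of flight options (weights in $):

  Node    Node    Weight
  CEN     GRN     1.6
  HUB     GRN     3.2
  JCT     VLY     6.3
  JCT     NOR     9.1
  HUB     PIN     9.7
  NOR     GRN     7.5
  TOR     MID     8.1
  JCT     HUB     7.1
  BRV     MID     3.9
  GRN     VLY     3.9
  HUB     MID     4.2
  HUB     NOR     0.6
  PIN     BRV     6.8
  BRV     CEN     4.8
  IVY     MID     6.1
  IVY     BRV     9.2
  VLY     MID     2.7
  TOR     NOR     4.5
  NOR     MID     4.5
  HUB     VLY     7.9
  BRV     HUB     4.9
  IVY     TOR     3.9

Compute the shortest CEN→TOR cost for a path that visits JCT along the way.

$24

Shortest CEN→JCT: CEN–GRN–VLY–JCT = 11.8
Shortest JCT→TOR: JCT–HUB–NOR–TOR = 12.2
Total via JCT: 11.8 + 12.2 = $24.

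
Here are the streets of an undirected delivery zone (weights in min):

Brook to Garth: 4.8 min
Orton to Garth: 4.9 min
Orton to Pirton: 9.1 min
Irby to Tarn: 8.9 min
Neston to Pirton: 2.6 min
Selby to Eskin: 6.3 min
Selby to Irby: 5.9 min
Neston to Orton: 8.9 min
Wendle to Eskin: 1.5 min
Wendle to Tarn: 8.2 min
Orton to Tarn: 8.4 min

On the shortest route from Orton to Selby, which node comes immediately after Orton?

Enumerating some paths:
Orton → Tarn → Irby → Selby: 8.4+8.9+5.9 = 23.2
Orton → Tarn → Wendle → Eskin → Selby: 8.4+8.2+1.5+6.3 = 24.4
The minimum is 23.2 min via Orton → Tarn → Irby → Selby.
So from Orton the first move is to Tarn.

Tarn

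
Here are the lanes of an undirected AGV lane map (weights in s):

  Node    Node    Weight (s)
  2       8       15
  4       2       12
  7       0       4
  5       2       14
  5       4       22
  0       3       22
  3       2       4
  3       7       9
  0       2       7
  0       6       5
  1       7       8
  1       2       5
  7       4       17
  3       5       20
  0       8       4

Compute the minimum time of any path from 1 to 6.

Compare a few routes:
1 → 2 → 8 → 0 → 6: 5+15+4+5 = 29
1 → 2 → 3 → 7 → 0 → 6: 5+4+9+4+5 = 27
1 → 2 → 0 → 6: 5+7+5 = 17
Cheapest is 1 → 2 → 0 → 6 at 17 s.

17 s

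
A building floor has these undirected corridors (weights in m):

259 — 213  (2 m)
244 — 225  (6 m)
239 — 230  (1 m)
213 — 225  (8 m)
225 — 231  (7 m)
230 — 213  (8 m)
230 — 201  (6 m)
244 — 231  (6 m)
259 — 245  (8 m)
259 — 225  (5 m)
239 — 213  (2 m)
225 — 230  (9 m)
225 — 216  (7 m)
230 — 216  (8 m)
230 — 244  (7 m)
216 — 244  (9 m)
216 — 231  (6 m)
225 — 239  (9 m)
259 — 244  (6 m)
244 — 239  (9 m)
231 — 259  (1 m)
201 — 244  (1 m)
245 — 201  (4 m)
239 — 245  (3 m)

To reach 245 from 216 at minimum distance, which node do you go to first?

Enumerating some paths:
216 - 231 - 259 - 213 - 239 - 245: 6+1+2+2+3 = 14
216 - 244 - 201 - 245: 9+1+4 = 14
216 - 230 - 239 - 245: 8+1+3 = 12
Cheapest is 216 - 230 - 239 - 245 at 12 m.
So from 216 the first move is to 230.

230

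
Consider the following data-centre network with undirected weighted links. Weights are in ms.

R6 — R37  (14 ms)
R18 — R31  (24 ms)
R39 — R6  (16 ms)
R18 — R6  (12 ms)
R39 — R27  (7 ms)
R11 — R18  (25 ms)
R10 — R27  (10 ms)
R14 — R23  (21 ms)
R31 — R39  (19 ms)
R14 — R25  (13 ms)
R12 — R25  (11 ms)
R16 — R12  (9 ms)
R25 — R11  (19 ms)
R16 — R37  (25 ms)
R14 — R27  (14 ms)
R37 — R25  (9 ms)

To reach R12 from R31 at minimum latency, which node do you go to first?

R39

Compare a few routes:
R31 → R39 → R27 → R14 → R25 → R12: 19+7+14+13+11 = 64
R31 → R18 → R6 → R37 → R25 → R12: 24+12+14+9+11 = 70
R31 → R39 → R6 → R37 → R25 → R12: 19+16+14+9+11 = 69
Cheapest is R31 → R39 → R27 → R14 → R25 → R12 at 64 ms.
So from R31 the first move is to R39.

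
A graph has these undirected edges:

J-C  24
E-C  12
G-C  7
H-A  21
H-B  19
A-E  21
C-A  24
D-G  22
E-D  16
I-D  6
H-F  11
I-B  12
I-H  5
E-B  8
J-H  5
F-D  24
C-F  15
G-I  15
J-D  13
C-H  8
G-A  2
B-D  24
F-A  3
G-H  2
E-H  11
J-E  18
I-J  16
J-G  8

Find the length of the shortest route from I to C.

13

Compare a few routes:
I–H–G–C: 5+2+7 = 14
I–H–C: 5+8 = 13
Cheapest is I–H–C at 13.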